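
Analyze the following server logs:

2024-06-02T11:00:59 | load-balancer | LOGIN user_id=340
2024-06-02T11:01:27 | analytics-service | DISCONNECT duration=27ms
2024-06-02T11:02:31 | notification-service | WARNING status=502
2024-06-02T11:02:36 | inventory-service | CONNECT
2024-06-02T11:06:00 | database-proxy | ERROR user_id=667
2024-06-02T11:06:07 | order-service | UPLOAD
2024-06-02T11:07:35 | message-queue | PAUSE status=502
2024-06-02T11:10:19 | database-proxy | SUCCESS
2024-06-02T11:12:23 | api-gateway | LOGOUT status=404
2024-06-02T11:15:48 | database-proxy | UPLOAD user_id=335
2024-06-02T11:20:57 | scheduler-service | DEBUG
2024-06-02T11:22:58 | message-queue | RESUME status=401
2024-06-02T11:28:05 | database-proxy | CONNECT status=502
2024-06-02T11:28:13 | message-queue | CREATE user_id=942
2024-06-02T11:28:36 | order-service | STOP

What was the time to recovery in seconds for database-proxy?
259

To calculate recovery time:

1. Find ERROR event for database-proxy: 2024-06-02T11:06:00
2. Find next SUCCESS event for database-proxy: 2024-06-02T11:10:19
3. Recovery time: 2024-06-02T11:10:19 - 2024-06-02T11:06:00 = 259 seconds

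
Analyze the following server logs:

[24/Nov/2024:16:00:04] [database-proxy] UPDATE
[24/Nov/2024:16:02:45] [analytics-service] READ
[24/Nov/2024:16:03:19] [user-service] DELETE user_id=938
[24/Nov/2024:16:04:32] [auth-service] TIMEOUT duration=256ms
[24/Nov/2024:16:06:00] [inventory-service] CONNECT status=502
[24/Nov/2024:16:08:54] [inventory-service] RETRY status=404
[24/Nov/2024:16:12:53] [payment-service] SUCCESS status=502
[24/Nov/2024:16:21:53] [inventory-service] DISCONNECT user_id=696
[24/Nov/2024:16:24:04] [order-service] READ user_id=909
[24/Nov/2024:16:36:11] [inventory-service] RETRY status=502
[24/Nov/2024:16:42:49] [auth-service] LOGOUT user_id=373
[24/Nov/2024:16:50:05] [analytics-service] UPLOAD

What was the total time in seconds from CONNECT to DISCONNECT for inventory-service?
953

To calculate state duration:

1. Find CONNECT event for inventory-service: 24/Nov/2024:16:06:00
2. Find DISCONNECT event for inventory-service: 24/Nov/2024:16:21:53
3. Calculate duration: 24/Nov/2024:16:21:53 - 24/Nov/2024:16:06:00 = 953 seconds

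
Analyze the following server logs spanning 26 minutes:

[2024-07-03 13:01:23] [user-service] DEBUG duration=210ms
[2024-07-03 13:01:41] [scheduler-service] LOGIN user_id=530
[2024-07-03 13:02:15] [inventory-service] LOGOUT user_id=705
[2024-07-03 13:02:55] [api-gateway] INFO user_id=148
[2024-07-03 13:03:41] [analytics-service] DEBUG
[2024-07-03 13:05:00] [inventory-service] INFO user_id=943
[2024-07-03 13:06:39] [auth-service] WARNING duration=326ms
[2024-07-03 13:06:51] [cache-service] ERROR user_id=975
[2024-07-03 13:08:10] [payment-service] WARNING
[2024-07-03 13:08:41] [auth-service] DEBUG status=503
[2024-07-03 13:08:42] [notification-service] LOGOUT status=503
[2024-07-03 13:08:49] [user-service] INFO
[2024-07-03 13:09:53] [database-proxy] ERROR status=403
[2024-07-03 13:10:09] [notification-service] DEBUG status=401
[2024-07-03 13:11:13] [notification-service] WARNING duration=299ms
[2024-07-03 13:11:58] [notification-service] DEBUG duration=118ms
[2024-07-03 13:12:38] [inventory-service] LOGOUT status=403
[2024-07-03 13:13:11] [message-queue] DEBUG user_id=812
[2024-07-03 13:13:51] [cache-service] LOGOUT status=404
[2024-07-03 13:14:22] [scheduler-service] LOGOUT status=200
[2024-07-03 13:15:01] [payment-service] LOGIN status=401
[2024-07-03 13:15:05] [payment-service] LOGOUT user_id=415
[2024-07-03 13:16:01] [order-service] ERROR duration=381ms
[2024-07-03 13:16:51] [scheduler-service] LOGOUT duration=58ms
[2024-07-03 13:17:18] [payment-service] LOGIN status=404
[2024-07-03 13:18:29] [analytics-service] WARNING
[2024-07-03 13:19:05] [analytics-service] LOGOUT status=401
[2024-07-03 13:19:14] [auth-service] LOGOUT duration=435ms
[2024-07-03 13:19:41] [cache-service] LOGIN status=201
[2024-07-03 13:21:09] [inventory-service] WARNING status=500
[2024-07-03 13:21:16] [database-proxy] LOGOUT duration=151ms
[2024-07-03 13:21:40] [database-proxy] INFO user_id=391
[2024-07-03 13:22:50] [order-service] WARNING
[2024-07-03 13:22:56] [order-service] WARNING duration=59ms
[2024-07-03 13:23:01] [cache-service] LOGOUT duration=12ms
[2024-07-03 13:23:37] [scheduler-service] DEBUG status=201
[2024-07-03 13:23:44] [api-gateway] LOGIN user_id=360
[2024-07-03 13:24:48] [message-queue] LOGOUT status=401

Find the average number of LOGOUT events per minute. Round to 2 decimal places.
0.46

To calculate the rate:

1. Count total LOGOUT events: 12
2. Total time period: 26 minutes
3. Rate = 12 / 26 = 0.46 events per minute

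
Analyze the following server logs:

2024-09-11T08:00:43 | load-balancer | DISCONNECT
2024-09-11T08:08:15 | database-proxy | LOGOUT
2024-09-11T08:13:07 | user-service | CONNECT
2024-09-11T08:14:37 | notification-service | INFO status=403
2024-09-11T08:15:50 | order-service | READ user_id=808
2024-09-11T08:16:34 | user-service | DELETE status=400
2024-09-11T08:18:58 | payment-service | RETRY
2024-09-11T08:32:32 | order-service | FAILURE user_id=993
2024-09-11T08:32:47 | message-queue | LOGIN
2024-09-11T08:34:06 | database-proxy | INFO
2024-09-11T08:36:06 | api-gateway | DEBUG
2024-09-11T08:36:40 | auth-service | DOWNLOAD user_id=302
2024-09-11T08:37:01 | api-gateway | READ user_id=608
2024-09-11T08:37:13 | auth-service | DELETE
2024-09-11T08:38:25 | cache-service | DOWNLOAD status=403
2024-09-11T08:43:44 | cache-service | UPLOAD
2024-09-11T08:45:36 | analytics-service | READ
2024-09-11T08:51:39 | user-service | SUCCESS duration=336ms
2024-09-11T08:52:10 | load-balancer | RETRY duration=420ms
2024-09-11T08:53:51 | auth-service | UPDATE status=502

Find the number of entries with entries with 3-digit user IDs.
4

To find matching entries:

1. Pattern to match: entries with 3-digit user IDs
2. Scan each log entry for the pattern
3. Count matches: 4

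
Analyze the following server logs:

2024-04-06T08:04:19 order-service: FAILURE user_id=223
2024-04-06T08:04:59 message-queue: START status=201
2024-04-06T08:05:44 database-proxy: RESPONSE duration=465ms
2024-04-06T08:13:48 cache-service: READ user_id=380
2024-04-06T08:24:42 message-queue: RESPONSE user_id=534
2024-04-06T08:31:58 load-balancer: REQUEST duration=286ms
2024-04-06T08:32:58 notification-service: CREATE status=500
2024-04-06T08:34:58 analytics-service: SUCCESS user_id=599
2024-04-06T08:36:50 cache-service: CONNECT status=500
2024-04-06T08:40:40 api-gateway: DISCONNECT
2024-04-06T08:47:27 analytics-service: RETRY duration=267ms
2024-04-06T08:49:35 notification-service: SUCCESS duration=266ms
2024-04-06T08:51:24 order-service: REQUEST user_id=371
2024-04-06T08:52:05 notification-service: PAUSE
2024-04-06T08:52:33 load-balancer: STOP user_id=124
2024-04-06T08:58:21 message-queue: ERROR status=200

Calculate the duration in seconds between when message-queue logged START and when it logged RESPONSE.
1183

To find the time between events:

1. Locate the first START event for message-queue: 2024-04-06T08:04:59
2. Locate the first RESPONSE event for message-queue: 2024-04-06T08:24:42
3. Calculate the difference: 2024-04-06T08:24:42 - 2024-04-06T08:04:59 = 1183 seconds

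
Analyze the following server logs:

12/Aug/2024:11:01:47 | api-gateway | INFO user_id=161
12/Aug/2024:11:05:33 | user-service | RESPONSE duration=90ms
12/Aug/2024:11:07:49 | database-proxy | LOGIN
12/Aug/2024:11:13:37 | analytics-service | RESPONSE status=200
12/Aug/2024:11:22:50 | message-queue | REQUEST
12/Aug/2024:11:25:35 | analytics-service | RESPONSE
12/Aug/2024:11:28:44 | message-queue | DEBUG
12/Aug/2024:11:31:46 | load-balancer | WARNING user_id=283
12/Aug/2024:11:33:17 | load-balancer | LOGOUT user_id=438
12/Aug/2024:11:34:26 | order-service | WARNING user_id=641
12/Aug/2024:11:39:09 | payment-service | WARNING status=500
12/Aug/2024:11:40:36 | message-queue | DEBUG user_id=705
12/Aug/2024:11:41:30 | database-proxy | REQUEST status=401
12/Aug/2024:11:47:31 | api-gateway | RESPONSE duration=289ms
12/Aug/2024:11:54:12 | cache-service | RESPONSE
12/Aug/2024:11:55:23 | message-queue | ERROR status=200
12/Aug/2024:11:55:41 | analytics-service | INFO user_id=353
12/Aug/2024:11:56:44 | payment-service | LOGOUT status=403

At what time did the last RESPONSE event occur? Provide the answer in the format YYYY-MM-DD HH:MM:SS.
2024-08-12 11:54:12

To find the last event:

1. Filter for all RESPONSE events
2. Sort by timestamp
3. Select the last one
4. Timestamp: 2024-08-12 11:54:12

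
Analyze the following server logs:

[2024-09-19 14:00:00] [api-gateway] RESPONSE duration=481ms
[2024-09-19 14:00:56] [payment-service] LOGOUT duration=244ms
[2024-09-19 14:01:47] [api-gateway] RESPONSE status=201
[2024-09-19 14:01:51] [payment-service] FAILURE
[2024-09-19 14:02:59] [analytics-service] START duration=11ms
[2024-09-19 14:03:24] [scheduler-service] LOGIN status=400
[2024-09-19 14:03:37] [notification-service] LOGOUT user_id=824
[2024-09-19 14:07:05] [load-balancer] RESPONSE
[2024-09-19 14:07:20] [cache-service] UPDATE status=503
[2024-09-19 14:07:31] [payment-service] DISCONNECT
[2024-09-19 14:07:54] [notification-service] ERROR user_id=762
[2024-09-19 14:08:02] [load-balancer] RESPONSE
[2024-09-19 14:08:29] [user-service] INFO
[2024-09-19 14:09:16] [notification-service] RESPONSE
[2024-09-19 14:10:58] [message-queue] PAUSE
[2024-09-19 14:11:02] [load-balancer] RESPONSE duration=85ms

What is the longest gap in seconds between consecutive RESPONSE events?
318

To find the longest gap:

1. Extract all RESPONSE events in chronological order
2. Calculate time differences between consecutive events
3. Find the maximum difference
4. Longest gap: 318 seconds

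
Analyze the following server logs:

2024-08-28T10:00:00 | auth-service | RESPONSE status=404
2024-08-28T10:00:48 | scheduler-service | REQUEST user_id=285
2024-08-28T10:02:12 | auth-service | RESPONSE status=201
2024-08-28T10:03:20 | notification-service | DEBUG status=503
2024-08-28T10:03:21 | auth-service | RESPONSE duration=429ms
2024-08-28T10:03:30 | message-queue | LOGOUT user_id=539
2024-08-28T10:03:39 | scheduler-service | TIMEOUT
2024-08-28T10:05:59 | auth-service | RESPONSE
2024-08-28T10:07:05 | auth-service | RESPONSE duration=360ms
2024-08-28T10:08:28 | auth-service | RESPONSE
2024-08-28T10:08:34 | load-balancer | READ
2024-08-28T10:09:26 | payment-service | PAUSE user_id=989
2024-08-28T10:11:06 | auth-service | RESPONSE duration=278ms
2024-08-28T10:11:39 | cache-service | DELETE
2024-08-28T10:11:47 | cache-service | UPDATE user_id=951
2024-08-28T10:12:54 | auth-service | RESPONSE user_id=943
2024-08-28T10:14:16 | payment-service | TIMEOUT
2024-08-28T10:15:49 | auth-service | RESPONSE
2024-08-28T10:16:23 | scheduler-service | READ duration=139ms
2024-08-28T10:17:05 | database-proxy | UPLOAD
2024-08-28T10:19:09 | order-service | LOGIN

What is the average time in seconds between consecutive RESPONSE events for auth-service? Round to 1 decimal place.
118.6

To calculate average interval:

1. Find all RESPONSE events for auth-service in order
2. Calculate time gaps between consecutive events
3. Compute mean of gaps: 949 / 8 = 118.6 seconds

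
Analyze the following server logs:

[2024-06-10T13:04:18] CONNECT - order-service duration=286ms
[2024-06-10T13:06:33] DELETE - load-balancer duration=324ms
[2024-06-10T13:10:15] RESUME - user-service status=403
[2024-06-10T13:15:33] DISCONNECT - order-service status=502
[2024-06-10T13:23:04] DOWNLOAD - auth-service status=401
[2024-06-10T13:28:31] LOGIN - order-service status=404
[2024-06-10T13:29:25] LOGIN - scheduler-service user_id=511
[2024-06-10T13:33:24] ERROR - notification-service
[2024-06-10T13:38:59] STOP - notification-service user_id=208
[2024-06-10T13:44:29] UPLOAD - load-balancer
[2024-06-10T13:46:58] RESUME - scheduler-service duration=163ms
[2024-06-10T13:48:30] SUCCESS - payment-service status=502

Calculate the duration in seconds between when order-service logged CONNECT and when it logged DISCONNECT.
675

To find the time between events:

1. Locate the first CONNECT event for order-service: 2024-06-10T13:04:18
2. Locate the first DISCONNECT event for order-service: 2024-06-10T13:15:33
3. Calculate the difference: 2024-06-10T13:15:33 - 2024-06-10T13:04:18 = 675 seconds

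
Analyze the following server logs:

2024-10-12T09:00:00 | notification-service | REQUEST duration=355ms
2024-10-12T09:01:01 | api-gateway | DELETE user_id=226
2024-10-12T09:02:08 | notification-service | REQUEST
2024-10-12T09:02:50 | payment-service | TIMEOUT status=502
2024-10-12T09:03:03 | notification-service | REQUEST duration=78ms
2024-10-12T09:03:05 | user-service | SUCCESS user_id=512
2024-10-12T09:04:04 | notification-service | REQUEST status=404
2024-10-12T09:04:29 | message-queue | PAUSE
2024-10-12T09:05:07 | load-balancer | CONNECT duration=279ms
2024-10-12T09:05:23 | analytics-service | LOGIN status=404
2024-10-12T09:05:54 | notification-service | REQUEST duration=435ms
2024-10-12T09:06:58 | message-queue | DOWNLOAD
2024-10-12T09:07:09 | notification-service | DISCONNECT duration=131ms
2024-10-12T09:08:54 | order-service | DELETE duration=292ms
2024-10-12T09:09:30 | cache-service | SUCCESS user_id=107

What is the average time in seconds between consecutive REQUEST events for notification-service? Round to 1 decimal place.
88.5

To calculate average interval:

1. Find all REQUEST events for notification-service in order
2. Calculate time gaps between consecutive events
3. Compute mean of gaps: 354 / 4 = 88.5 seconds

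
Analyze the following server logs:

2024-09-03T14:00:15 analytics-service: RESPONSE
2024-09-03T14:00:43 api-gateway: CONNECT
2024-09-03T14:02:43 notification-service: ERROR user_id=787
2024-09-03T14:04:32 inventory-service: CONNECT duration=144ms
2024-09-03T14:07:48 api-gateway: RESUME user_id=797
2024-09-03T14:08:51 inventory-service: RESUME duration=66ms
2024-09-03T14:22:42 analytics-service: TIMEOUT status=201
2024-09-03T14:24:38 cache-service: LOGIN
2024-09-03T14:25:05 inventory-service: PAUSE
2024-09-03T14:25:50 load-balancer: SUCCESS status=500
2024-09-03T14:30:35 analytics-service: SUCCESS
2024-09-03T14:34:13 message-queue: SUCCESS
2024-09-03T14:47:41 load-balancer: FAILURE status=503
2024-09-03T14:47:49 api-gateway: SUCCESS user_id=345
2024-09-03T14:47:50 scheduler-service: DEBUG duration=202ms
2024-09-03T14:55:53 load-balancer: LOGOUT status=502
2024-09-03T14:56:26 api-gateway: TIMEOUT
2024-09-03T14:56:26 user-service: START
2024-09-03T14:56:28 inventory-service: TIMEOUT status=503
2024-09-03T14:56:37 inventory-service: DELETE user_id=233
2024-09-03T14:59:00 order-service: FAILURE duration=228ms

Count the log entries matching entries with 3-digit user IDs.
4

To find matching entries:

1. Pattern to match: entries with 3-digit user IDs
2. Scan each log entry for the pattern
3. Count matches: 4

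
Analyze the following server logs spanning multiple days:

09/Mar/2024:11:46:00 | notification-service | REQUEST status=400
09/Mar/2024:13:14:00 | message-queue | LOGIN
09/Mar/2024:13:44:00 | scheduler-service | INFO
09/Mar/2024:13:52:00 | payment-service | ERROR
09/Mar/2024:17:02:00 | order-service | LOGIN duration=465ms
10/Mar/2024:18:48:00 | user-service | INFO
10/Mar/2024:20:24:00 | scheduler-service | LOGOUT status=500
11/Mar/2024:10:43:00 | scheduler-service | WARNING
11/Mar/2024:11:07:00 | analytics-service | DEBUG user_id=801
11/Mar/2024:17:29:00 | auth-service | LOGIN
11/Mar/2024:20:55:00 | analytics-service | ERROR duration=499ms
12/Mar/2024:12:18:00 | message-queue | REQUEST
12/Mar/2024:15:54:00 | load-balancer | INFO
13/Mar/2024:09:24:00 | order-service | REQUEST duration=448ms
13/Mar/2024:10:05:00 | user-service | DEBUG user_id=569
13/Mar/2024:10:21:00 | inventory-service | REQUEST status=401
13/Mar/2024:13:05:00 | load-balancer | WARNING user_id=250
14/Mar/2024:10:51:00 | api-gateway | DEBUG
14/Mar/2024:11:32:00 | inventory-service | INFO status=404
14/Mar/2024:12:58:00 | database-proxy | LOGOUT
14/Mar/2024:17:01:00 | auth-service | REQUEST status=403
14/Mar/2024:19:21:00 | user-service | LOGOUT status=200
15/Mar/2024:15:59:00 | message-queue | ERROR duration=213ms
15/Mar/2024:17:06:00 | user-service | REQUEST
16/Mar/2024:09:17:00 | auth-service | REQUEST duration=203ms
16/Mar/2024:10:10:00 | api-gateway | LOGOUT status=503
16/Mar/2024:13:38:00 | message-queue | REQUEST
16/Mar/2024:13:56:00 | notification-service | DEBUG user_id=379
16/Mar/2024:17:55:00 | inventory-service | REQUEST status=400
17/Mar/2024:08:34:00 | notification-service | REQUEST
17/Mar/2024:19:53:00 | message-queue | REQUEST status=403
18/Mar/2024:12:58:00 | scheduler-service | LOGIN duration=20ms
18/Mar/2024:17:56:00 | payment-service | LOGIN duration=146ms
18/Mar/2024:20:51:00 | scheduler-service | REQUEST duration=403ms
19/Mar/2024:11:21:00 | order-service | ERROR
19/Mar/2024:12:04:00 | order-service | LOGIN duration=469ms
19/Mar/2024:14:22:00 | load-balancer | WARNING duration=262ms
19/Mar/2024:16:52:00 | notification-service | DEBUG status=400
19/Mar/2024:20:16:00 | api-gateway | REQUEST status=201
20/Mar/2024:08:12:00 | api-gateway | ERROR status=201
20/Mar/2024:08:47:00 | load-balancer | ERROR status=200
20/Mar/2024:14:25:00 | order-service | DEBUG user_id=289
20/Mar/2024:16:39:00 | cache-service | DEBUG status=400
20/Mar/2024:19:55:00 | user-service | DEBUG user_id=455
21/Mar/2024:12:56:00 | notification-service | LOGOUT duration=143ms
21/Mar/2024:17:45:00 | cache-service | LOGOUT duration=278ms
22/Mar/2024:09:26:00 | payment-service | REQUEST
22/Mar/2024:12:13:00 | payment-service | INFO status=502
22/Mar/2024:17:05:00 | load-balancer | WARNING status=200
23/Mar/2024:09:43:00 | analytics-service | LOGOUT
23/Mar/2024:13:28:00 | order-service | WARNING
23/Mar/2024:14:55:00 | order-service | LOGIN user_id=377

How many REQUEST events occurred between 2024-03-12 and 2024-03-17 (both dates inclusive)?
10

To filter by date range:

1. Date range: 2024-03-12 through 2024-03-17, both dates inclusive
2. Filter for REQUEST events whose date falls in this range
3. Count matching events: 10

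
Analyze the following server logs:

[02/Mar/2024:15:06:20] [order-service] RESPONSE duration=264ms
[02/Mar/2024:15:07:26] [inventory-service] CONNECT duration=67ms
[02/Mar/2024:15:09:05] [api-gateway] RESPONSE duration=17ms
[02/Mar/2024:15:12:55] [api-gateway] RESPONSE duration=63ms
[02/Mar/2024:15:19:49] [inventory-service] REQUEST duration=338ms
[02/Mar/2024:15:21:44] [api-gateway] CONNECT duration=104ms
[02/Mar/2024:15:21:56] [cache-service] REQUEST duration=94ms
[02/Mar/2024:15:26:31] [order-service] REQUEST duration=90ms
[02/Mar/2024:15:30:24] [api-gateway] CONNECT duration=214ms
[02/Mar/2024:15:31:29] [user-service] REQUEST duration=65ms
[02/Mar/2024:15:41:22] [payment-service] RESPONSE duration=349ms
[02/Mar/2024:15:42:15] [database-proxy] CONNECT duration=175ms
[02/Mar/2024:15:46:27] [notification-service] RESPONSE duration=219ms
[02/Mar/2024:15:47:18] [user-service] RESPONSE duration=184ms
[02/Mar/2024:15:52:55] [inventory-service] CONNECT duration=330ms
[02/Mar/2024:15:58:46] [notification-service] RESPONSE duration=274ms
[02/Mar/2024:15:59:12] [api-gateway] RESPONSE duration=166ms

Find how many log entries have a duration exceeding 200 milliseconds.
7

To count timeouts:

1. Threshold: 200ms
2. Extract duration from each log entry
3. Count entries where duration > 200
4. Timeout count: 7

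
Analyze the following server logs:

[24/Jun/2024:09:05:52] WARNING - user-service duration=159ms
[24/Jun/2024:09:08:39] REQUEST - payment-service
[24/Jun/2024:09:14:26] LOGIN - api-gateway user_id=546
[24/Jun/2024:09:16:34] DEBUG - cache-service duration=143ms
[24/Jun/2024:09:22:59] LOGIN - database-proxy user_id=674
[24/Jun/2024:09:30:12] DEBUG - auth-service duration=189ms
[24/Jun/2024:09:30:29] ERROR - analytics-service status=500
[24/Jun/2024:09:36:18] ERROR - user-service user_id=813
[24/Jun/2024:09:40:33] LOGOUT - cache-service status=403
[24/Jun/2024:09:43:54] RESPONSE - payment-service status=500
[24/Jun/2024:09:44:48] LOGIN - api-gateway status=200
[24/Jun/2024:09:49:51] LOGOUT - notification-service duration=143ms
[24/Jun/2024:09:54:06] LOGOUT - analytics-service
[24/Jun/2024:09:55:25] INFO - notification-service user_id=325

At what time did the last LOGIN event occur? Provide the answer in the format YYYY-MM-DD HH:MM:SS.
2024-06-24 09:44:48

To find the last event:

1. Filter for all LOGIN events
2. Sort by timestamp
3. Select the last one
4. Timestamp: 2024-06-24 09:44:48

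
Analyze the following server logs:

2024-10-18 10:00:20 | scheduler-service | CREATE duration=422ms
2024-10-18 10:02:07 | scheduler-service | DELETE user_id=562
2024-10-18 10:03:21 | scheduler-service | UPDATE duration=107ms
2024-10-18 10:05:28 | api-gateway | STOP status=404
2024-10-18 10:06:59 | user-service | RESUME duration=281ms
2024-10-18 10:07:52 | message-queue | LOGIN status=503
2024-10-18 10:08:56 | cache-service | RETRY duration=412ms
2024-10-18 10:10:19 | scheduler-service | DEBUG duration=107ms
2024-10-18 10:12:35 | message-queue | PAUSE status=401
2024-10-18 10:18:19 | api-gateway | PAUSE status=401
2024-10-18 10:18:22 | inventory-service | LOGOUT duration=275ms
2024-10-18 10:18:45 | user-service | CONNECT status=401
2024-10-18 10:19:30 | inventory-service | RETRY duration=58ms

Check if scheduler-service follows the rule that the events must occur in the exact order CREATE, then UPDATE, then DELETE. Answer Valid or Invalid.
Invalid

To validate ordering:

1. Required order: CREATE → UPDATE → DELETE
2. Rule: the events must occur in the exact order CREATE, then UPDATE, then DELETE
3. Check actual order of events for scheduler-service
4. Result: Invalid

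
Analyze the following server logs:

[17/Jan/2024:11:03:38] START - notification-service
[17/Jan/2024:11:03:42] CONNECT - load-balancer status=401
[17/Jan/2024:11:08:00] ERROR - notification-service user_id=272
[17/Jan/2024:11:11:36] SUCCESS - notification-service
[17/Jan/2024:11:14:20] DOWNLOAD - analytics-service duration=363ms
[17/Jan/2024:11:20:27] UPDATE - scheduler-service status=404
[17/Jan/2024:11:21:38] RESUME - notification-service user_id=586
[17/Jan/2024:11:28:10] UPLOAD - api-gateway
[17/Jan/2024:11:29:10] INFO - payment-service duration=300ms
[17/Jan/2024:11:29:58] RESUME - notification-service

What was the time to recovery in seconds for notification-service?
216

To calculate recovery time:

1. Find ERROR event for notification-service: 17/Jan/2024:11:08:00
2. Find next SUCCESS event for notification-service: 17/Jan/2024:11:11:36
3. Recovery time: 17/Jan/2024:11:11:36 - 17/Jan/2024:11:08:00 = 216 seconds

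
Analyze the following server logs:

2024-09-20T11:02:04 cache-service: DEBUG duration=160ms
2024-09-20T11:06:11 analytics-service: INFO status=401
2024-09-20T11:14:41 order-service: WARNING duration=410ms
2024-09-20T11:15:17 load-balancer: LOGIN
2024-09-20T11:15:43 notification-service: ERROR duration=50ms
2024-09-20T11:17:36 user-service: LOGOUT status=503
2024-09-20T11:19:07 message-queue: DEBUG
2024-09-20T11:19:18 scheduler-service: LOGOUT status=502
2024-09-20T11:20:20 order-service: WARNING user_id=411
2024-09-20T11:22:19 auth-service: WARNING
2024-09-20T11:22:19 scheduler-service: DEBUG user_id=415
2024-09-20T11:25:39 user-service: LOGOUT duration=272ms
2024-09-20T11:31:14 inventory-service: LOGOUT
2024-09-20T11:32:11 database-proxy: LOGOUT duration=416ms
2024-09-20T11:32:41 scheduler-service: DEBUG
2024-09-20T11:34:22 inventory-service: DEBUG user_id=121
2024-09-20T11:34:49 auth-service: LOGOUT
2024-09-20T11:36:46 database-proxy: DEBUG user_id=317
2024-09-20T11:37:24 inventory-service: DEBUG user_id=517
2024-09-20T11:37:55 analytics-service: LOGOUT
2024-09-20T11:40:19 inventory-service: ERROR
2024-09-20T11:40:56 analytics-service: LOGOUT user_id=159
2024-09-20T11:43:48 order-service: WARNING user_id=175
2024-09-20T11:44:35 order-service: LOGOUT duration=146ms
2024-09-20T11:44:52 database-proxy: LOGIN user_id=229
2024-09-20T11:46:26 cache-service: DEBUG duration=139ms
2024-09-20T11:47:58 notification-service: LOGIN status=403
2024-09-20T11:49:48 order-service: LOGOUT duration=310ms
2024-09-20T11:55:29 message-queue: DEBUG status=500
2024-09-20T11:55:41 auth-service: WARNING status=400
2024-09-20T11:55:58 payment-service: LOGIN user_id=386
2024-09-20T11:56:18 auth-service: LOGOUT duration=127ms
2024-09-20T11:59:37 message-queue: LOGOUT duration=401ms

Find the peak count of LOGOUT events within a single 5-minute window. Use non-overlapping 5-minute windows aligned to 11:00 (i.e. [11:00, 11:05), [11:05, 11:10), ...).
3

To find the burst window:

1. Divide the log period into non-overlapping 5-minute windows starting at 11:00
2. Count LOGOUT events in each window
3. Find the window with maximum count
4. Maximum events in a window: 3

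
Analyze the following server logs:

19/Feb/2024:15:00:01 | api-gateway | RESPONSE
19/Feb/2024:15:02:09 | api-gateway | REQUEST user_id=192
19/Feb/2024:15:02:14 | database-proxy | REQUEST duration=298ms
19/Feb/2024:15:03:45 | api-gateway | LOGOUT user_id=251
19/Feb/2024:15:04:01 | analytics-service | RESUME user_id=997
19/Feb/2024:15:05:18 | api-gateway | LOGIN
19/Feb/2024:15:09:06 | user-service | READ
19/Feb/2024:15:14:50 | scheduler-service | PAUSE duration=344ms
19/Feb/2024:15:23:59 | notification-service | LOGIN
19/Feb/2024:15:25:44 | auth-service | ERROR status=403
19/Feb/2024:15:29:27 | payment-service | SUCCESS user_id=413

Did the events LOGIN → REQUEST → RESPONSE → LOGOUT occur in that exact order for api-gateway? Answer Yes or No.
No

To verify sequence order:

1. Find all events in sequence LOGIN → REQUEST → RESPONSE → LOGOUT for api-gateway
2. Extract their timestamps
3. Check if timestamps are in ascending order
4. Result: No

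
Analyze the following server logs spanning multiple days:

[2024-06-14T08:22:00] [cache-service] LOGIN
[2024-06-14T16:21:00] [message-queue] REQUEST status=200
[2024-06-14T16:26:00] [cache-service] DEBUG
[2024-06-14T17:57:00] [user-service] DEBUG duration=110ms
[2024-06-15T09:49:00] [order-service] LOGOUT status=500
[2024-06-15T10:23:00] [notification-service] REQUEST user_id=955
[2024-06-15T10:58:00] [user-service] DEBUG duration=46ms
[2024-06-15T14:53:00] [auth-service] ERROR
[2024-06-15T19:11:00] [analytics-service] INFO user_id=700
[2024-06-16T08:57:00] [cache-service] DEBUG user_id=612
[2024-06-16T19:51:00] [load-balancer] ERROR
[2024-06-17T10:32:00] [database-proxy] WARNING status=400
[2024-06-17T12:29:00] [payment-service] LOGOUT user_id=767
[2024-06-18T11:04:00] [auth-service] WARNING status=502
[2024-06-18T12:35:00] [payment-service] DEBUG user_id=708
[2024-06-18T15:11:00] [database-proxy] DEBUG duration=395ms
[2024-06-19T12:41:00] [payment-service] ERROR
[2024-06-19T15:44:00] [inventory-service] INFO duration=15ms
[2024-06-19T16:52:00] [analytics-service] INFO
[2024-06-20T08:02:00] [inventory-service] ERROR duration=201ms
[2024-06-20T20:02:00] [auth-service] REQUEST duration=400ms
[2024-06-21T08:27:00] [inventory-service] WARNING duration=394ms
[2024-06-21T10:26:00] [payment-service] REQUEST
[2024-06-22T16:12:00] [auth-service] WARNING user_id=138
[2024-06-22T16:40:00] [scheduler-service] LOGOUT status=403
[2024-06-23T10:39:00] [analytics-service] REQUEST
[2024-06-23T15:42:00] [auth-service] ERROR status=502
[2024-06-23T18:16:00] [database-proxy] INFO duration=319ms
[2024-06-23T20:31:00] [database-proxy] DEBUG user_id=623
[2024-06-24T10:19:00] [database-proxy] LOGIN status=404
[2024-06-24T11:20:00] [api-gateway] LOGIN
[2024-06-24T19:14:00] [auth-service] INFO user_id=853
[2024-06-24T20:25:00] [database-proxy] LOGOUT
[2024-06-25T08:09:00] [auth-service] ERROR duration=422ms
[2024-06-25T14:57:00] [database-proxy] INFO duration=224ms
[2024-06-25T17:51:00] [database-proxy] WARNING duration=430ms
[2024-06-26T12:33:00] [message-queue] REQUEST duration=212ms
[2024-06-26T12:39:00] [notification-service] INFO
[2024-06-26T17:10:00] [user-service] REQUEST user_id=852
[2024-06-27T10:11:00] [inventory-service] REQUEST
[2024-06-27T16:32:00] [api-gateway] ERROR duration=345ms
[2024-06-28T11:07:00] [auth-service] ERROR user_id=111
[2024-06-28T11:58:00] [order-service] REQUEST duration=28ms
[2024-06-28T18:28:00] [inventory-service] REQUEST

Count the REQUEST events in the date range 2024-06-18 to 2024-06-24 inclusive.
3

To filter by date range:

1. Date range: 2024-06-18 through 2024-06-24, both dates inclusive
2. Filter for REQUEST events whose date falls in this range
3. Count matching events: 3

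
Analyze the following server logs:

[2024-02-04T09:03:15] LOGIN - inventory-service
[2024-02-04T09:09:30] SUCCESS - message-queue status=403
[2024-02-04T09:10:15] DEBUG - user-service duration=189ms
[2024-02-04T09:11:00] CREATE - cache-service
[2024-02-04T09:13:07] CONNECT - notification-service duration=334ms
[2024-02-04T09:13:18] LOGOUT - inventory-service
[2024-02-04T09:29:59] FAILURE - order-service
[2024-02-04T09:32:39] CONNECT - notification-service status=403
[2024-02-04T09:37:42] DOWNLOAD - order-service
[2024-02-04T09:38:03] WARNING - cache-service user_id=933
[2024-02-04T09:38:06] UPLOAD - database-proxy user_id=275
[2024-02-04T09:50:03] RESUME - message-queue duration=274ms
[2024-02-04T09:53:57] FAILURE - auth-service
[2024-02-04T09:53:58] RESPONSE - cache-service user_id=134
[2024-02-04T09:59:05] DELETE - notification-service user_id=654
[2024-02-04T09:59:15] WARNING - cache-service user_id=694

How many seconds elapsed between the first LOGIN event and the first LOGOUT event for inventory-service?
603

To find the time between events:

1. Locate the first LOGIN event for inventory-service: 2024-02-04T09:03:15
2. Locate the first LOGOUT event for inventory-service: 2024-02-04T09:13:18
3. Calculate the difference: 2024-02-04T09:13:18 - 2024-02-04T09:03:15 = 603 seconds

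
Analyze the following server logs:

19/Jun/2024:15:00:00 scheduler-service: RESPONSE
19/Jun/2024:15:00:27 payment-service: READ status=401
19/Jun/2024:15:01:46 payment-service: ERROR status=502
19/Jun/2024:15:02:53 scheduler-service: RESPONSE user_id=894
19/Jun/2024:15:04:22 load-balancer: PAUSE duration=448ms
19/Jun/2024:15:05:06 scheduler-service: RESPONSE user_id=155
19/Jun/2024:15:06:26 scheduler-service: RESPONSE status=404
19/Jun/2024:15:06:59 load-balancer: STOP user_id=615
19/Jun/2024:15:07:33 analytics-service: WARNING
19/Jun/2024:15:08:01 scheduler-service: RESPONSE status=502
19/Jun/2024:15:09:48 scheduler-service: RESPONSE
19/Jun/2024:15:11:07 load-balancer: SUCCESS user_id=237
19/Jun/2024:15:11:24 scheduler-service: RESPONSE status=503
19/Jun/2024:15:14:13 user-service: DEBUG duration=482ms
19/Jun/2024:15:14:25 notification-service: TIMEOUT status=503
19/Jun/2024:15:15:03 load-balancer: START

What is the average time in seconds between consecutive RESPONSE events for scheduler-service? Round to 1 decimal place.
114.0

To calculate average interval:

1. Find all RESPONSE events for scheduler-service in order
2. Calculate time gaps between consecutive events
3. Compute mean of gaps: 684 / 6 = 114.0 seconds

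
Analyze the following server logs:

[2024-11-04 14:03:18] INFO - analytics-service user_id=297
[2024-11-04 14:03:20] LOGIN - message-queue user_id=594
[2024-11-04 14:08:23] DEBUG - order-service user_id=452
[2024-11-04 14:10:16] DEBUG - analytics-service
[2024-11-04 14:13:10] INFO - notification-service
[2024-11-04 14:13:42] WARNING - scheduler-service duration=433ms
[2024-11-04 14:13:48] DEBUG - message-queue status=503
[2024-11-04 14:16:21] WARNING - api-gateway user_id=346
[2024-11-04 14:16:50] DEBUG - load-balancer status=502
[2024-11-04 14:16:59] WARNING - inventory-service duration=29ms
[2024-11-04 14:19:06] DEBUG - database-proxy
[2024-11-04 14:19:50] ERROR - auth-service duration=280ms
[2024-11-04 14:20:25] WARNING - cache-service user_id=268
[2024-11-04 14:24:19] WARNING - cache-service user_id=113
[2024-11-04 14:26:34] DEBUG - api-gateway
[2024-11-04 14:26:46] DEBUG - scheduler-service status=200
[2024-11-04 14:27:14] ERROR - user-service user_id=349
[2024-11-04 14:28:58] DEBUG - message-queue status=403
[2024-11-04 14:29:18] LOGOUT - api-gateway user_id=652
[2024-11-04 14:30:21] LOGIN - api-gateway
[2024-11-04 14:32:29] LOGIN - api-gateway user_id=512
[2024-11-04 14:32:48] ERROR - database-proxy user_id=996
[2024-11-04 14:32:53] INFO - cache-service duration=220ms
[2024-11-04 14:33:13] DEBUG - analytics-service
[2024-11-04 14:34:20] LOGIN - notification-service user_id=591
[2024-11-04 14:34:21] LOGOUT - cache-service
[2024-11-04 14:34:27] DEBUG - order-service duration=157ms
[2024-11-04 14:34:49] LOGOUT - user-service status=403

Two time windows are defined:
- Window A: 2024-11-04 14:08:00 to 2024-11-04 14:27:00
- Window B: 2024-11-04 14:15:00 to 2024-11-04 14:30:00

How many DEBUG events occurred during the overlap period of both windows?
4

To find overlap events:

1. Window A: 2024-11-04 14:08:00 to 2024-11-04 14:27:00
2. Window B: 2024-11-04 14:15:00 to 2024-11-04 14:30:00
3. Overlap period: 2024-11-04 14:15:00 to 2024-11-04 14:27:00
4. Count DEBUG events in overlap: 4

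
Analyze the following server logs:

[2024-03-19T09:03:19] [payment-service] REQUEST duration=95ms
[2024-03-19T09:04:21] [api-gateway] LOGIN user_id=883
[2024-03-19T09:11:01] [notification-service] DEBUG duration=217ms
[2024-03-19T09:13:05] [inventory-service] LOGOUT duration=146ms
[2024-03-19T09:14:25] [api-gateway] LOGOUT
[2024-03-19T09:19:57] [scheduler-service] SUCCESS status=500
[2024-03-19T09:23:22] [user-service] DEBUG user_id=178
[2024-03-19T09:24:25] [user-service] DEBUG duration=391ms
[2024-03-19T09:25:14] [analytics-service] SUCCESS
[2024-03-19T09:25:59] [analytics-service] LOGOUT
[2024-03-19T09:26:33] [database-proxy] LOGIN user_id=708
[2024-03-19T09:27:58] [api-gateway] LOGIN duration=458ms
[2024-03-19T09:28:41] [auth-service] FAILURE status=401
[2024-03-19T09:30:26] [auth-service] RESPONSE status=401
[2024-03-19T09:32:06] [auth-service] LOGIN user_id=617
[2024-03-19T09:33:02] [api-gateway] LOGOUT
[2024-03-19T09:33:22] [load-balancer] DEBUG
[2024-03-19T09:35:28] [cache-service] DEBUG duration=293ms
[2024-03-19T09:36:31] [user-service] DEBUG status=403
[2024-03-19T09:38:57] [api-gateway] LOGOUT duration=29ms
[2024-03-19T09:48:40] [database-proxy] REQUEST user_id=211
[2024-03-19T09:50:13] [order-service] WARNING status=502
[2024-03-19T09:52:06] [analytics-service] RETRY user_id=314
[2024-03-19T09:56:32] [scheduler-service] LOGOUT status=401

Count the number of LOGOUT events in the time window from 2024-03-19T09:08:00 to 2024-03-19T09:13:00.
0

To count events in the time window:

1. Window boundaries: 2024-03-19T09:08:00 to 2024-03-19T09:13:00
2. Filter for LOGOUT events within this window
3. Count matching events: 0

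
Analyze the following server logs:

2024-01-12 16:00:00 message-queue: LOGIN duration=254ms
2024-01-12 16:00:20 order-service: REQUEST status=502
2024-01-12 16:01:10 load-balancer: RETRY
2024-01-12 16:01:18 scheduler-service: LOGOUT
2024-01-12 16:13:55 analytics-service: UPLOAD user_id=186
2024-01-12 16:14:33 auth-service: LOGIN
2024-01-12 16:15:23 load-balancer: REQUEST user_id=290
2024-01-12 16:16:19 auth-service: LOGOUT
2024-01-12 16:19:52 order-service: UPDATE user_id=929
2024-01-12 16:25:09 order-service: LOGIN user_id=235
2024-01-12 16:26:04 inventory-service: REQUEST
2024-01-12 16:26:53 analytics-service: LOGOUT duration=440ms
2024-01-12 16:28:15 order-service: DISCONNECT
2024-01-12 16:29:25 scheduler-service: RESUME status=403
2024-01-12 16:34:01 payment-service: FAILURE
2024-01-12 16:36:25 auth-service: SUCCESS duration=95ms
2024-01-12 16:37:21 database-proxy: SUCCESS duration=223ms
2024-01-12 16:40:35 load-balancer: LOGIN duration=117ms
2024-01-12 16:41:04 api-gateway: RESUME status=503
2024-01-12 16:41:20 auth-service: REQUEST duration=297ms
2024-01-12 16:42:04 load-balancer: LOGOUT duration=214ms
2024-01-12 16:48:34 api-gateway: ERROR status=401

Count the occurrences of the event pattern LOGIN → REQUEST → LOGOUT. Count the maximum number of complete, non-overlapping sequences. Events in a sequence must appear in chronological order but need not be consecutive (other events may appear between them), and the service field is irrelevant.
4

To count sequences:

1. Look for pattern: LOGIN → REQUEST → LOGOUT
2. Greedily scan the log in chronological order, matching each sequence element in turn (ignoring service)
3. Each time the full pattern completes, increment the count and restart matching from the next event
4. Complete non-overlapping sequences found: 4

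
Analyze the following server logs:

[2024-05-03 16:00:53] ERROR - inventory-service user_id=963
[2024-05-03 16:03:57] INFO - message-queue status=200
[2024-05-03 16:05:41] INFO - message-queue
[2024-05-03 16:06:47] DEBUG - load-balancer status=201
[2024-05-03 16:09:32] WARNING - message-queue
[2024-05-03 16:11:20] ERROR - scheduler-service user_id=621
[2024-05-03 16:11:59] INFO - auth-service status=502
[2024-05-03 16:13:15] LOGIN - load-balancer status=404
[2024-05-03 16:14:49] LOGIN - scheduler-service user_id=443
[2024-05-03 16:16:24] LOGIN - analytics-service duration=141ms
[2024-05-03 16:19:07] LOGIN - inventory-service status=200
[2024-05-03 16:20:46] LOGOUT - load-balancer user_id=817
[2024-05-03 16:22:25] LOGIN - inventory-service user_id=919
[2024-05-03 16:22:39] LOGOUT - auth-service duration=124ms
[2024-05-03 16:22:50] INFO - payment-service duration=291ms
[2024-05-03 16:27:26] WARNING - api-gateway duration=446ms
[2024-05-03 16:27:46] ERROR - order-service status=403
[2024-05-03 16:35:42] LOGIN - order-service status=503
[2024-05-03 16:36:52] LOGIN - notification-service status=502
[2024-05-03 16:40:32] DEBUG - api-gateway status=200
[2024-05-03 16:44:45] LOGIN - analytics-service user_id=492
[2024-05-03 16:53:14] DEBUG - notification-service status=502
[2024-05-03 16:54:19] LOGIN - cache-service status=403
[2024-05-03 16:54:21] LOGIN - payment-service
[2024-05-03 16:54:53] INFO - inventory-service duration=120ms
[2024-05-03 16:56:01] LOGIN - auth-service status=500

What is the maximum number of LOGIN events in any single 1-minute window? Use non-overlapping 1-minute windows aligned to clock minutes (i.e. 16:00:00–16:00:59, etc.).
2

To find the burst window:

1. Divide the log period into non-overlapping 1-minute windows starting at 16:00
2. Count LOGIN events in each window
3. Find the window with maximum count
4. Maximum events in a window: 2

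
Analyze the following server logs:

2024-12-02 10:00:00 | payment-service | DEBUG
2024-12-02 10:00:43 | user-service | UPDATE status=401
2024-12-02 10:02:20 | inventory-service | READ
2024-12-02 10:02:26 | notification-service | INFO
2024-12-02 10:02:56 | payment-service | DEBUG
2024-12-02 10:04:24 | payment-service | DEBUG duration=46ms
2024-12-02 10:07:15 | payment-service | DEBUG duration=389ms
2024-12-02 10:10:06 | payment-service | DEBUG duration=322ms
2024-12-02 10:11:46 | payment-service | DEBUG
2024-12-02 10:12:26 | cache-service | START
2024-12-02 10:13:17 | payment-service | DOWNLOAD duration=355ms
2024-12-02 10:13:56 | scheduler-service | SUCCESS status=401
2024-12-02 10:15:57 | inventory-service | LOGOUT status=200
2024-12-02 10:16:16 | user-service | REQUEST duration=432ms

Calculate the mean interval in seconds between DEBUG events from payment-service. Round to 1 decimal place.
141.2

To calculate average interval:

1. Find all DEBUG events for payment-service in order
2. Calculate time gaps between consecutive events
3. Compute mean of gaps: 706 / 5 = 141.2 seconds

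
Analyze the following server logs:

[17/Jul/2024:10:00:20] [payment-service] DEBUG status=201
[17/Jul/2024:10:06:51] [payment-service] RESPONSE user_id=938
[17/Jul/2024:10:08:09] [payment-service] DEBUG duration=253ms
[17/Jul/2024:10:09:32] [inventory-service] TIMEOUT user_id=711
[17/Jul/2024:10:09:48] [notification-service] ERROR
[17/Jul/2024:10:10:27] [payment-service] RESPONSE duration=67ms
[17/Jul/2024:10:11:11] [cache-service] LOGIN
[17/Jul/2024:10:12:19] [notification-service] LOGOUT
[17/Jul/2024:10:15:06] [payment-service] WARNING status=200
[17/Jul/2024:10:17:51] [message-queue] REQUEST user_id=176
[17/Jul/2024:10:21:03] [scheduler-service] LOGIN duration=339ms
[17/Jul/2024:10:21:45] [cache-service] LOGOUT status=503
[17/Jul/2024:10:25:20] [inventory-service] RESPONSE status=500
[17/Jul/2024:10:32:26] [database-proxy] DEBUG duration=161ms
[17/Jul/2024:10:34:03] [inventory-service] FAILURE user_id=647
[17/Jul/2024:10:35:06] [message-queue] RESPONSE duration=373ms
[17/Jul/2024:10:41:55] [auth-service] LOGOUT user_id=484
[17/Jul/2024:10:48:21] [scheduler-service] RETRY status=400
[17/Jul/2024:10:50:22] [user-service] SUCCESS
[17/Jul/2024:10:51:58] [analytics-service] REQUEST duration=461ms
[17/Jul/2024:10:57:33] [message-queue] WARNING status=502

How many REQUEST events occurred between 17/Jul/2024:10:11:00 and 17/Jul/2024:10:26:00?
1

To count events in the time window:

1. Window boundaries: 17/Jul/2024:10:11:00 to 17/Jul/2024:10:26:00
2. Filter for REQUEST events within this window
3. Count matching events: 1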